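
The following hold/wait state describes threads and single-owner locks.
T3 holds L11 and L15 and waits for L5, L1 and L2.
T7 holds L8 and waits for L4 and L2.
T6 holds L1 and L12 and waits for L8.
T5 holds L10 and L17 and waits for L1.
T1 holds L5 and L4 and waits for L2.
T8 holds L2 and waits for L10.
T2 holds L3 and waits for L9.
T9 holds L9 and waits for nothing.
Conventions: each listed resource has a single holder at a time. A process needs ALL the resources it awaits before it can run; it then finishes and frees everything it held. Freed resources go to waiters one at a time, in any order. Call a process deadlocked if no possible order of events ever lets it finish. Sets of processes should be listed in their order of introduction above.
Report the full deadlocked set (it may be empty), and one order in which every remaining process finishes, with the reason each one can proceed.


Deadlocked: T3, T7, T6, T5, T1 and T8.
Key observation: the loop T6 -> T7 -> T1 -> T8 -> T5 -> T6 blocks itself forever; T3 waits into the deadlock from upstream.
One completion order for the rest: T9, T2.
Step-by-step check:
  T9: no waits; runs immediately, freeing L9
  T2: everything it awaited (L9) is free; runs, freeing L3


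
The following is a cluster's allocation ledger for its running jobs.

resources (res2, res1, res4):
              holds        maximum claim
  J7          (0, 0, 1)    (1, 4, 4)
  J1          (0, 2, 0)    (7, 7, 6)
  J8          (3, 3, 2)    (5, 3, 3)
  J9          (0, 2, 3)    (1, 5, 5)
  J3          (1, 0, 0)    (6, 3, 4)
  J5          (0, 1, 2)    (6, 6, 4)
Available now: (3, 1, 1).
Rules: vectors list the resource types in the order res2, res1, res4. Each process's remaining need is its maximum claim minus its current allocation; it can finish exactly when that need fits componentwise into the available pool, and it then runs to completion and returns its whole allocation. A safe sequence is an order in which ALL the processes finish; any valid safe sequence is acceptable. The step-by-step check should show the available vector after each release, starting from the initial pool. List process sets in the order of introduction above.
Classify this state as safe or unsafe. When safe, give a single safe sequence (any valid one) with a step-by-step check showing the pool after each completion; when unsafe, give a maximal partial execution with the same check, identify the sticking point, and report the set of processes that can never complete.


SAFE. One safe sequence: J8, J9, J3, J5, J7, J1.
Key observation: J8 marks the first exact bind of the order: its need (2, 0, 1) fits the free (3, 1, 1) with zero slack on a requested resource.
Verifying each step:
  pool = (3, 1, 1)
  J8: need (2, 0, 1) fits (3, 1, 1); releases (3, 3, 2), pool now (6, 4, 3)
  J9: need (1, 3, 2) fits (6, 4, 3); releases (0, 2, 3), pool now (6, 6, 6)
  J3: need (5, 3, 4) fits (6, 6, 6); releases (1, 0, 0), pool now (7, 6, 6)
  J5: need (6, 5, 2) fits (7, 6, 6); releases (0, 1, 2), pool now (7, 7, 8)
  J7: need (1, 4, 3) fits (7, 7, 8); releases (0, 0, 1), pool now (7, 7, 9)
  J1: need (7, 5, 6) fits (7, 7, 9); releases (0, 2, 0), pool now (7, 9, 9)


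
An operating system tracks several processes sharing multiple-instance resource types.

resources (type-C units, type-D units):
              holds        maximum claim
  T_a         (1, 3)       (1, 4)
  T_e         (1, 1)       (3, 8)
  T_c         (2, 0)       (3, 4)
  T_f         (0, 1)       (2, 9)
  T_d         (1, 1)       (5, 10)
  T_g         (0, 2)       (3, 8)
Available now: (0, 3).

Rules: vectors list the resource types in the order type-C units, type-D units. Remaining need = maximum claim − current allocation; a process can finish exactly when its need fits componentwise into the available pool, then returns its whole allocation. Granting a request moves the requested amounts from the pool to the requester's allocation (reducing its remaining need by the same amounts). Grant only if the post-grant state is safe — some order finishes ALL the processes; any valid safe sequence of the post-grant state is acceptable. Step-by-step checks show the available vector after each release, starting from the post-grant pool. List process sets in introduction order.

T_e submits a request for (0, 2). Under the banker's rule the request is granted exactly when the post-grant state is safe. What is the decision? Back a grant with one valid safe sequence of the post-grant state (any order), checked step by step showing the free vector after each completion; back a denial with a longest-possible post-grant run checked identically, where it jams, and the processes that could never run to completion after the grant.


DENY. Granting would leave the state unsafe.
Key observation: no order helps: past T_a, T_c, the free pool tops out at (3, 4), below what each blocked process needs in type-D units.
Pretend the grant happened; the run T_a, T_c goes as far as possible. Verifying each step:
  pool = (0, 1)
  T_a: need (0, 1) fits (0, 1); releases (1, 3), pool now (1, 4)
  T_c: need (1, 4) fits (1, 4); releases (2, 0), pool now (3, 4)
  T_e still needs (2, 5) but only (3, 4) is free — short on type-D units
  T_f still needs (2, 8) but only (3, 4) is free — short on type-D units
  T_d still needs (4, 9) but only (3, 4) is free — short on type-C units and type-D units
  T_g still needs (3, 6) but only (3, 4) is free — short on type-D units
Post-grant, the permanently blocked set is T_e, T_f, T_d and T_g.


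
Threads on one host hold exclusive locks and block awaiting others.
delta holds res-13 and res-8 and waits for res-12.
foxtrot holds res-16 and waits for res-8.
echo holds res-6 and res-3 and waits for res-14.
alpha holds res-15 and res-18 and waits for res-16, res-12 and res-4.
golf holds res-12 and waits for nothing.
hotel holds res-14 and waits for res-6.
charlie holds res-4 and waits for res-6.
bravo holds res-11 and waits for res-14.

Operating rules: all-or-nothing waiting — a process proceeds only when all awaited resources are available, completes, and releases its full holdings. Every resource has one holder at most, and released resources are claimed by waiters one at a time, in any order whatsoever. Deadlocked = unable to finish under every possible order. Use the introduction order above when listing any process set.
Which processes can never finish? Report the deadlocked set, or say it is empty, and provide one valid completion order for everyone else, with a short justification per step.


Deadlocked set: echo, alpha, hotel, charlie and bravo.
Key observation: the waits loop around echo -> hotel -> echo with no way out; alpha, charlie and bravo wait into the deadlock from upstream.
A valid finishing order for the others: golf, delta, foxtrot.
Check, step by step:
  golf waits on nothing -> runs at once and releases res-12
  delta: everything it awaited (res-12) is free; runs, freeing res-13 and res-8
  foxtrot: everything it awaited (res-8) is free; runs, freeing res-16


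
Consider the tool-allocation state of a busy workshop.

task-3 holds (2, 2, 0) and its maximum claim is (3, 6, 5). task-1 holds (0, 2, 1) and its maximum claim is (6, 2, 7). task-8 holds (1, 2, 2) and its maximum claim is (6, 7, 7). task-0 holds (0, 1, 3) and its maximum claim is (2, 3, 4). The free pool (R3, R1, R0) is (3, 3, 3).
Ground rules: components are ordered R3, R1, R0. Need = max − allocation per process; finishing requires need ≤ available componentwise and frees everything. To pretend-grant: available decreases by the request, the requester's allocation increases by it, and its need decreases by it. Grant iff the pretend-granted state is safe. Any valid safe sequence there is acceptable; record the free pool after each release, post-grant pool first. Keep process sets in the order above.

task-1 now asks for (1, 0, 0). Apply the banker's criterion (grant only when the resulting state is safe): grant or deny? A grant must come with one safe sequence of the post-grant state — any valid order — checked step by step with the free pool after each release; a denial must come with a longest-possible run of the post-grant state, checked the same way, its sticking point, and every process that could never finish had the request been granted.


DENY: after the grant no complete ordering would exist.
Key observation: even finishing task-0, task-3 leaves just (4, 6, 6) free — too little R3 for any of the remaining processes.
After a pretend grant, a maximal execution: task-0, task-3 — then nothing else fits. Step-by-step check:
  pool = (2, 3, 3)
  task-0: need (2, 2, 1) fits (2, 3, 3); releases (0, 1, 3), pool now (2, 4, 6)
  task-3: need (1, 4, 5) fits (2, 4, 6); releases (2, 2, 0), pool now (4, 6, 6)
  blocked: task-1 wants (5, 0, 6), pool (4, 6, 6) — not enough R3
  blocked: task-8 wants (5, 5, 5), pool (4, 6, 6) — not enough R3
Post-grant, the permanently blocked set is task-1 and task-8.


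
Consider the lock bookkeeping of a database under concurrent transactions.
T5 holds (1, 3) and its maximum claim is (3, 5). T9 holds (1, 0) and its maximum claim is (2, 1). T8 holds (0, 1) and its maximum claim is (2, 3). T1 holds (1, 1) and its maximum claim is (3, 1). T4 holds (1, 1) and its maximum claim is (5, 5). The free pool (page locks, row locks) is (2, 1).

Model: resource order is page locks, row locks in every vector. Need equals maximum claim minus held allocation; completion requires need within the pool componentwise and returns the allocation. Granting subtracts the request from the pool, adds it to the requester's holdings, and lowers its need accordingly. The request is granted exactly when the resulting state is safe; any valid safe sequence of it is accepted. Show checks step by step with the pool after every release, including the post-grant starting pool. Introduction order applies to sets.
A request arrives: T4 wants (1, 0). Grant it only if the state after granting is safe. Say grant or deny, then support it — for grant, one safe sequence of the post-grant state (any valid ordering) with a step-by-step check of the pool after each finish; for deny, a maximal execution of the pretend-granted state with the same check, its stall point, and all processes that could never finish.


GRANT. The post-grant state is safe; one safe sequence: T9, T1, T8, T5, T4.
Key observation: granting shrinks the pool to (1, 1), yet T9 still fits and the chain goes through.
Step-by-step check of the post-grant state:
  pool = (1, 1)
  run T9 (needs (1, 1), free (1, 1)); after release of (1, 0) the pool is (2, 1)
  run T1 (needs (2, 0), free (2, 1)); after release of (1, 1) the pool is (3, 2)
  run T8 (needs (2, 2), free (3, 2)); after release of (0, 1) the pool is (3, 3)
  run T5 (needs (2, 2), free (3, 3)); after release of (1, 3) the pool is (4, 6)
  run T4 (needs (3, 4), free (4, 6)); after release of (2, 1) the pool is (6, 7)


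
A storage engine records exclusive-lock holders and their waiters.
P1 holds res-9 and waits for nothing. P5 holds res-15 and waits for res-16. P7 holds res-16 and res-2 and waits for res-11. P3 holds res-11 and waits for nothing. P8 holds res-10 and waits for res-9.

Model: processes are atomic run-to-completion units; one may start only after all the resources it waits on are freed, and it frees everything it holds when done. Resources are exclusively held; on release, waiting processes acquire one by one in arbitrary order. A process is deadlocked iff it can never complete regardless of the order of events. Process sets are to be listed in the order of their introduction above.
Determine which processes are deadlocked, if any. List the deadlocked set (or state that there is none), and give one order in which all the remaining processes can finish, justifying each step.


Nothing here is deadlocked.
Key observation: although several processes wait, no cycle exists — each chain bottoms out at a free runner.
One completion order for the rest: P1, P3, P7, P8, P5.
Check, step by step:
  run P1 (it waits on nothing); releases res-9
  run P3 (it waits on nothing); releases res-11
  run P7 (all its waits — res-11 — are resolved); releases res-16 and res-2
  run P8 (all its waits — res-9 — are resolved); releases res-10
  run P5 (all its waits — res-16 — are resolved); releases res-15


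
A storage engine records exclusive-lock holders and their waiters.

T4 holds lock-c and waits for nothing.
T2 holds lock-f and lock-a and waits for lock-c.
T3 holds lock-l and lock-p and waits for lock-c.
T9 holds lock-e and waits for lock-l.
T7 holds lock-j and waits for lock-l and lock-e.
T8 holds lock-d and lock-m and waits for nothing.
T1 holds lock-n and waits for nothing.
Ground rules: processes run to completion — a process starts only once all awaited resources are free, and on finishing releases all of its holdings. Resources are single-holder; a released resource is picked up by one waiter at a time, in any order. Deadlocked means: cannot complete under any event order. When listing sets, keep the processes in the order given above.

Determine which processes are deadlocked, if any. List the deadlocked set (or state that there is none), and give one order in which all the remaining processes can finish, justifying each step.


Nothing here is deadlocked.
Key observation: there is no circular wait here — follow any chain and it reaches a process that is free to run now.
One completion order for the rest: T4, T2, T8, T3, T9, T1, T7.
Step-by-step check:
  run T4 (it waits on nothing); releases lock-c
  T2 waits on lock-c — all released -> runs and releases lock-f and lock-a
  run T8 (it waits on nothing); releases lock-d and lock-m
  T3 waits on lock-c — all released -> runs and releases lock-l and lock-p
  T9 waits on lock-l — all released -> runs and releases lock-e
  run T1 (it waits on nothing); releases lock-n
  T7 waits on lock-l and lock-e — all released -> runs and releases lock-j


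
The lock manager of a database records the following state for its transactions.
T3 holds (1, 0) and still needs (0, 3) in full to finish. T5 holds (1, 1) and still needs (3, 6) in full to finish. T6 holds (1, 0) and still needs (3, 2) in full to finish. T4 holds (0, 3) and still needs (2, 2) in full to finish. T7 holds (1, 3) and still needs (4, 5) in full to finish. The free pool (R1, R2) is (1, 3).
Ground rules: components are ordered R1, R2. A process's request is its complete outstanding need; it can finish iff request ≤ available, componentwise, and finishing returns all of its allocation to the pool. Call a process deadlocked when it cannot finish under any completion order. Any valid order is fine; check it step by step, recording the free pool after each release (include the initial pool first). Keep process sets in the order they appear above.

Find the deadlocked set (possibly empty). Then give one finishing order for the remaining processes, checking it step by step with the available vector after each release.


Deadlocked: T5, T6 and T7.
Key observation: once T3, T4 finish, the pool peaks at (2, 6) — and every remaining process still needs more R1 than that.
One completion order for the rest: T3, T4. Step-by-step check:
  pool = (1, 3)
  T3: need (0, 3) fits (1, 3); releases (1, 0), pool now (2, 3)
  T4: need (2, 2) fits (2, 3); releases (0, 3), pool now (2, 6)
The stuck group stays short no matter what:
  blocked: T5 wants (3, 6), pool (2, 6) — not enough R1
  blocked: T6 wants (3, 2), pool (2, 6) — not enough R1
  blocked: T7 wants (4, 5), pool (2, 6) — not enough R1


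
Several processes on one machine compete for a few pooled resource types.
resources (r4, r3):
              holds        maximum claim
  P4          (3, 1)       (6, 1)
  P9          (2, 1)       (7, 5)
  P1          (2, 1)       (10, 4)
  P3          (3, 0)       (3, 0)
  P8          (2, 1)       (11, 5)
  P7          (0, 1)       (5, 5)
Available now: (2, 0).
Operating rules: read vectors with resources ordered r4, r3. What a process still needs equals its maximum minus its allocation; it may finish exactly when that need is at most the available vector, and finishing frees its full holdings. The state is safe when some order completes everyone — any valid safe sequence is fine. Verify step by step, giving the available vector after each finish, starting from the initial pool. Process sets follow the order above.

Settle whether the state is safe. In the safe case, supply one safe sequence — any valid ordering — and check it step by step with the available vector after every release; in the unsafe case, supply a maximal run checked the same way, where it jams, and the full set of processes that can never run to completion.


UNSAFE — no complete ordering exists.
Key observation: the pool after P3, P4 is (8, 1); every surviving request exceeds it in r3, so progress ends there.
Going as far as possible: P3, P4; after that, nothing fits. Verifying each step:
  pool = (2, 0)
  P3 needs (0, 0) <= (2, 0) -> finishes; pool += (3, 0) = (5, 0)
  P4 needs (3, 0) <= (5, 0) -> finishes; pool += (3, 1) = (8, 1)
  P9 still needs (5, 4) but only (8, 1) is free — short on r3
  P1 still needs (8, 3) but only (8, 1) is free — short on r3
  P8 still needs (9, 4) but only (8, 1) is free — short on r4 and r3
  P7 still needs (5, 4) but only (8, 1) is free — short on r3
Never able to finish: P9, P1, P8 and P7.


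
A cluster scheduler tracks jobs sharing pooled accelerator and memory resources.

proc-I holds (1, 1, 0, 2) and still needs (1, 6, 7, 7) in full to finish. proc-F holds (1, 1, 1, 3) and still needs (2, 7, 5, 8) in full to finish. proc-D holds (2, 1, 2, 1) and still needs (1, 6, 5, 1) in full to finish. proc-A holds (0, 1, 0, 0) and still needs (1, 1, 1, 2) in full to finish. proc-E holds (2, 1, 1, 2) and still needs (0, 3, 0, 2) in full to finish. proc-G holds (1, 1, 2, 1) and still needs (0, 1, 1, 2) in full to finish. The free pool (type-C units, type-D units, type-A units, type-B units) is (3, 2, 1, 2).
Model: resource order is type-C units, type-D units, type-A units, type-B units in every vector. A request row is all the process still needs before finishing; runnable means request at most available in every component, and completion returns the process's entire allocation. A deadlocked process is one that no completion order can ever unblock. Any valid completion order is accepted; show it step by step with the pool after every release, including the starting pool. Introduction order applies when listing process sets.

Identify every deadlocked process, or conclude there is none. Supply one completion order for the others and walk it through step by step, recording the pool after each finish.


Deadlocked: proc-I, proc-F and proc-D.
Key observation: type-D units is the bottleneck — with proc-G, proc-E, proc-A done the pool holds (6, 5, 4, 5), short of every remaining need.
A valid finishing order for the others: proc-G, proc-E, proc-A. Step-by-step check:
  pool = (3, 2, 1, 2)
  run proc-G (needs (0, 1, 1, 2), free (3, 2, 1, 2)); after release of (1, 1, 2, 1) the pool is (4, 3, 3, 3)
  run proc-E (needs (0, 3, 0, 2), free (4, 3, 3, 3)); after release of (2, 1, 1, 2) the pool is (6, 4, 4, 5)
  run proc-A (needs (1, 1, 1, 2), free (6, 4, 4, 5)); after release of (0, 1, 0, 0) the pool is (6, 5, 4, 5)
The stuck group stays short no matter what:
  blocked: proc-I wants (1, 6, 7, 7), pool (6, 5, 4, 5) — not enough type-D units, type-A units and type-B units
  blocked: proc-F wants (2, 7, 5, 8), pool (6, 5, 4, 5) — not enough type-D units, type-A units and type-B units
  blocked: proc-D wants (1, 6, 5, 1), pool (6, 5, 4, 5) — not enough type-D units and type-A units


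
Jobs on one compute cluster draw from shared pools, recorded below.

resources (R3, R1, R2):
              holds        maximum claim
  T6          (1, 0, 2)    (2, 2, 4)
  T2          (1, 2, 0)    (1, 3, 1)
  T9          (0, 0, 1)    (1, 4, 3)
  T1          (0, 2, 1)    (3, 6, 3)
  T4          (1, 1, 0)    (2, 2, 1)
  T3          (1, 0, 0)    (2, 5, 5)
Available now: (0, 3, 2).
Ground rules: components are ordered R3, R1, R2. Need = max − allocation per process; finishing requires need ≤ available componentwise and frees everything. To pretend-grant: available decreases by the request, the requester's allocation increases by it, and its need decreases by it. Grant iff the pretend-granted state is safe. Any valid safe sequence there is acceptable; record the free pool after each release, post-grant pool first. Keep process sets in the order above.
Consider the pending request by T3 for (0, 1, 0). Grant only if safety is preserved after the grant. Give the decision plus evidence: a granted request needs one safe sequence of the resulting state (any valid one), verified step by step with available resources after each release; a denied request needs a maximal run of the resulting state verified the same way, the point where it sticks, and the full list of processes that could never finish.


GRANT: granting preserves safety; a valid post-grant sequence is T2, T4, T9, T6, T3, T1.
Key observation: with (0, 2, 2) left after the transfer, T2 can run at once — the state stays safe.
Verifying the post-grant state step by step:
  pool = (0, 2, 2)
  T2: need (0, 1, 1) fits (0, 2, 2); releases (1, 2, 0), pool now (1, 4, 2)
  T4: need (1, 1, 1) fits (1, 4, 2); releases (1, 1, 0), pool now (2, 5, 2)
  T9: need (1, 4, 2) fits (2, 5, 2); releases (0, 0, 1), pool now (2, 5, 3)
  T6: need (1, 2, 2) fits (2, 5, 3); releases (1, 0, 2), pool now (3, 5, 5)
  T3: need (1, 4, 5) fits (3, 5, 5); releases (1, 1, 0), pool now (4, 6, 5)
  T1: need (3, 4, 2) fits (4, 6, 5); releases (0, 2, 1), pool now (4, 8, 6)


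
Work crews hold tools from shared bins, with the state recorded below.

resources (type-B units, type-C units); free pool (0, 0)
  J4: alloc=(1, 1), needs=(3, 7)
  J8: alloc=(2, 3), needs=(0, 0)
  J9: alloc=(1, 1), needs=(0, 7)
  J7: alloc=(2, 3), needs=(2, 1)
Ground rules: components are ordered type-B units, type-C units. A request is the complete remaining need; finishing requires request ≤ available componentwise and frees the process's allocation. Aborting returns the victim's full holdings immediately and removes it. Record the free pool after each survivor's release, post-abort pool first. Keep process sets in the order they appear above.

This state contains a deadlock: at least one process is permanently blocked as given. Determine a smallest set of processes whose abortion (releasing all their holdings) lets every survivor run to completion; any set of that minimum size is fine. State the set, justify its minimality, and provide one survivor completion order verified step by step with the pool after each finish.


Abort J9.
Key observation: J4 was stuck for good until J9 gave back (1, 1); in the order shown it finishes at step 3.
Why nothing smaller works: aborting no one leaves the state deadlocked as given.
Survivors finish in the order: J8, J7, J4. Walking it through (pool after the aborts first):
  pool = (1, 1)
  run J8 (needs (0, 0), free (1, 1)); after release of (2, 3) the pool is (3, 4)
  run J7 (needs (2, 1), free (3, 4)); after release of (2, 3) the pool is (5, 7)
  run J4 (needs (3, 7), free (5, 7)); after release of (1, 1) the pool is (6, 8)


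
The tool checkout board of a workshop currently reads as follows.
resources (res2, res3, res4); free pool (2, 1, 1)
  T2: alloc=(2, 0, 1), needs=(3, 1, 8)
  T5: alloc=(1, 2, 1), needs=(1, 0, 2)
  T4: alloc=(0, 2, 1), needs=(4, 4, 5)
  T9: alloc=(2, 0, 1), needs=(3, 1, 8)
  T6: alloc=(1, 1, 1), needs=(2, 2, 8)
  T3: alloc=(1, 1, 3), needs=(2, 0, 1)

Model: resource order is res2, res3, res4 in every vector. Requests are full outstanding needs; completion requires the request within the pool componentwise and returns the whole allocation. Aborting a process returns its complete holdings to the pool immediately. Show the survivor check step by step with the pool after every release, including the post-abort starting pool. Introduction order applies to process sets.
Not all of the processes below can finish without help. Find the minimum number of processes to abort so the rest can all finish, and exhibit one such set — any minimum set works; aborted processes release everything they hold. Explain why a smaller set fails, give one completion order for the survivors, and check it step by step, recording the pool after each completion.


Minimum abort set: T9 and T6.
Key observation: the returned (3, 1, 2) from T9 and T6 is what brings T2 — unrunnable before, under any order — into play at step 4.
Why nothing smaller works — every single abort fails: T2 alone leaves T9 blocked (short on res4); T5 alone leaves T2 blocked (short on res4); T4 alone leaves T2 blocked (short on res4); T9 alone leaves T2 blocked (short on res4); T6 alone leaves T2 blocked (short on res4); T3 alone leaves T2 blocked (short on res4).
The survivors complete as T5, T3, T4, T2. Check, step by step (starting from the post-abort pool):
  pool = (5, 2, 3)
  T5 needs (1, 0, 2) <= (5, 2, 3) -> finishes; pool += (1, 2, 1) = (6, 4, 4)
  T3 needs (2, 0, 1) <= (6, 4, 4) -> finishes; pool += (1, 1, 3) = (7, 5, 7)
  T4 needs (4, 4, 5) <= (7, 5, 7) -> finishes; pool += (0, 2, 1) = (7, 7, 8)
  T2 needs (3, 1, 8) <= (7, 7, 8) -> finishes; pool += (2, 0, 1) = (9, 7, 9)


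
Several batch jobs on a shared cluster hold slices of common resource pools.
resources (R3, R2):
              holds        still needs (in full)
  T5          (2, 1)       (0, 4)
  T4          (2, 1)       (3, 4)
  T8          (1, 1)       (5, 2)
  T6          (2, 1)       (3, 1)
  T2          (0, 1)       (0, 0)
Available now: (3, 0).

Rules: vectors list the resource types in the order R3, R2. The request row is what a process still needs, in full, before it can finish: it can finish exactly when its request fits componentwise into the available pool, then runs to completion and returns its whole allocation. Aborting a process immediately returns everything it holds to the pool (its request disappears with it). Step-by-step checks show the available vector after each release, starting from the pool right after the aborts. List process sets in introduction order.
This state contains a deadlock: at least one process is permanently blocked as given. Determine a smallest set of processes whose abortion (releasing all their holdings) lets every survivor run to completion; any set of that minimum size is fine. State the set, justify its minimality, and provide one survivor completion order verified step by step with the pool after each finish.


Abort T5.
Key observation: aborting T5 returns (2, 1), and T4 — hopeless before — runs at step 4 with the returned capacity in the pool.
Minimality: the empty abort set fails — the state is deadlocked as it stands.
Survivors finish in the order: T6, T2, T8, T4. Walking it through (pool after the aborts first):
  pool = (5, 1)
  T6 needs (3, 1) <= (5, 1) -> finishes; pool += (2, 1) = (7, 2)
  T2 needs (0, 0) <= (7, 2) -> finishes; pool += (0, 1) = (7, 3)
  T8 needs (5, 2) <= (7, 3) -> finishes; pool += (1, 1) = (8, 4)
  T4 needs (3, 4) <= (8, 4) -> finishes; pool += (2, 1) = (10, 5)


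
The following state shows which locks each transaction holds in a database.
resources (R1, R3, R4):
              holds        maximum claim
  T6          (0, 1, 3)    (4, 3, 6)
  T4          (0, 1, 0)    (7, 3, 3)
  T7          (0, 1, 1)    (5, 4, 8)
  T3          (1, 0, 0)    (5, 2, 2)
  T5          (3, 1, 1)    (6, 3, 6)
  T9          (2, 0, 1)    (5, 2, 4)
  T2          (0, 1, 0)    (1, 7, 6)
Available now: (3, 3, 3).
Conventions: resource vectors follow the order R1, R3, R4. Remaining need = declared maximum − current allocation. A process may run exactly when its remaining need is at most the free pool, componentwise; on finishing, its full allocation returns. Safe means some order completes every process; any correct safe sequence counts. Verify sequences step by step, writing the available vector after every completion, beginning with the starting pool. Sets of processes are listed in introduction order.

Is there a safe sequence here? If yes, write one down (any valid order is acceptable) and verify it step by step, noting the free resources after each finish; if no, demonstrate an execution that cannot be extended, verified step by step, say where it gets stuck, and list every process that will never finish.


SAFE, for example via the order T9, T6, T5, T7, T2, T4, T3.
Key observation: reading the order forward, T9 is the first process whose need (3, 2, 3) meets the free pool (3, 3, 3) exactly on a resource it requests.
Check, step by step:
  pool = (3, 3, 3)
  T9: need (3, 2, 3) fits (3, 3, 3); releases (2, 0, 1), pool now (5, 3, 4)
  T6: need (4, 2, 3) fits (5, 3, 4); releases (0, 1, 3), pool now (5, 4, 7)
  T5: need (3, 2, 5) fits (5, 4, 7); releases (3, 1, 1), pool now (8, 5, 8)
  T7: need (5, 3, 7) fits (8, 5, 8); releases (0, 1, 1), pool now (8, 6, 9)
  T2: need (1, 6, 6) fits (8, 6, 9); releases (0, 1, 0), pool now (8, 7, 9)
  T4: need (7, 2, 3) fits (8, 7, 9); releases (0, 1, 0), pool now (8, 8, 9)
  T3: need (4, 2, 2) fits (8, 8, 9); releases (1, 0, 0), pool now (9, 8, 9)


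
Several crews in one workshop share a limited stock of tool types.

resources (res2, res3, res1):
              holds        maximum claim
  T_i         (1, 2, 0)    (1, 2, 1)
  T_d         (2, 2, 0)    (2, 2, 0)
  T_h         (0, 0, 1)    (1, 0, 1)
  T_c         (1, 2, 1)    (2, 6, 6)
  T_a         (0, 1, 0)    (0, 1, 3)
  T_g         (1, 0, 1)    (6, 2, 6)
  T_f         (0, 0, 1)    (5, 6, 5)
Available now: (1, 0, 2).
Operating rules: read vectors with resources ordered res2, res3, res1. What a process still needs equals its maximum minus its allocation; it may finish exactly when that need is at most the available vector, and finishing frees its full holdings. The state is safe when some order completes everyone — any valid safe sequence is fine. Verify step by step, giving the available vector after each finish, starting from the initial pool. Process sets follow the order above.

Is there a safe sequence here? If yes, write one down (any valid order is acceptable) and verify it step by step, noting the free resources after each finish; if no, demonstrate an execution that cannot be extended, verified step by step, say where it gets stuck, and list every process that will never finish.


UNSAFE — no complete ordering exists.
Key observation: after T_h, T_d, T_a, T_i complete, (4, 5, 3) is the best the pool ever gets, yet each leftover process wants more res1.
A maximal execution: T_h, T_d, T_a, T_i — then nothing else fits. Check, step by step:
  pool = (1, 0, 2)
  T_h: need (1, 0, 0) fits (1, 0, 2); releases (0, 0, 1), pool now (1, 0, 3)
  T_d: need (0, 0, 0) fits (1, 0, 3); releases (2, 2, 0), pool now (3, 2, 3)
  T_a: need (0, 0, 3) fits (3, 2, 3); releases (0, 1, 0), pool now (3, 3, 3)
  T_i: need (0, 0, 1) fits (3, 3, 3); releases (1, 2, 0), pool now (4, 5, 3)
  T_c still needs (1, 4, 5) but only (4, 5, 3) is free — short on res1
  T_g still needs (5, 2, 5) but only (4, 5, 3) is free — short on res2 and res1
  T_f still needs (5, 6, 4) but only (4, 5, 3) is free — short on res2, res3 and res1
Never able to finish: T_c, T_g and T_f.


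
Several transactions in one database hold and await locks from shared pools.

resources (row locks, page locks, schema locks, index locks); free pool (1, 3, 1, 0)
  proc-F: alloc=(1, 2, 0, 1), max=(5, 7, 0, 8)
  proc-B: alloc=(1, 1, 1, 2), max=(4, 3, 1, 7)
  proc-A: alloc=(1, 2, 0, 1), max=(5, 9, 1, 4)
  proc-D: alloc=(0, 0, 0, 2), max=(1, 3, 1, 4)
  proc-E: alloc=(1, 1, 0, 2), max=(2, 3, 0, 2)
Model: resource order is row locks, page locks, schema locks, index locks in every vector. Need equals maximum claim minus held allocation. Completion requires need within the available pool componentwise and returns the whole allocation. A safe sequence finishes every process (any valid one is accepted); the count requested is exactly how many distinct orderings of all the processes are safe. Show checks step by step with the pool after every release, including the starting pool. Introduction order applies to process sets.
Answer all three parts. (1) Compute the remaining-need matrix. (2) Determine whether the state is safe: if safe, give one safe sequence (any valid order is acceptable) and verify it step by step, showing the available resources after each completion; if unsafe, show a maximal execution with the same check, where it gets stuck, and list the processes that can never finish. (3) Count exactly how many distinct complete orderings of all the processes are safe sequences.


(1) Need matrix, components ordered row locks, page locks, schema locks, index locks:
  proc-F: (4, 5, 0, 7)
  proc-B: (3, 2, 0, 5)
  proc-A: (4, 7, 1, 3)
  proc-D: (1, 3, 1, 2)
  proc-E: (1, 2, 0, 0)
(2) UNSAFE — no complete ordering exists.
Key observation: once proc-E, proc-D finish, the pool peaks at (2, 4, 1, 4) — and every remaining process still needs more row locks than that.
The run proc-E, proc-D cannot be extended any further. Verifying each step:
  pool = (1, 3, 1, 0)
  proc-E needs (1, 2, 0, 0) <= (1, 3, 1, 0) -> finishes; pool += (1, 1, 0, 2) = (2, 4, 1, 2)
  proc-D needs (1, 3, 1, 2) <= (2, 4, 1, 2) -> finishes; pool += (0, 0, 0, 2) = (2, 4, 1, 4)
  proc-F still needs (4, 5, 0, 7) but only (2, 4, 1, 4) is free — short on row locks, page locks and index locks
  proc-B still needs (3, 2, 0, 5) but only (2, 4, 1, 4) is free — short on row locks and index locks
  proc-A still needs (4, 7, 1, 3) but only (2, 4, 1, 4) is free — short on row locks and page locks
Permanently blocked: proc-F, proc-B and proc-A.
(3) Precisely 0 of the possible complete orderings are safe sequences.


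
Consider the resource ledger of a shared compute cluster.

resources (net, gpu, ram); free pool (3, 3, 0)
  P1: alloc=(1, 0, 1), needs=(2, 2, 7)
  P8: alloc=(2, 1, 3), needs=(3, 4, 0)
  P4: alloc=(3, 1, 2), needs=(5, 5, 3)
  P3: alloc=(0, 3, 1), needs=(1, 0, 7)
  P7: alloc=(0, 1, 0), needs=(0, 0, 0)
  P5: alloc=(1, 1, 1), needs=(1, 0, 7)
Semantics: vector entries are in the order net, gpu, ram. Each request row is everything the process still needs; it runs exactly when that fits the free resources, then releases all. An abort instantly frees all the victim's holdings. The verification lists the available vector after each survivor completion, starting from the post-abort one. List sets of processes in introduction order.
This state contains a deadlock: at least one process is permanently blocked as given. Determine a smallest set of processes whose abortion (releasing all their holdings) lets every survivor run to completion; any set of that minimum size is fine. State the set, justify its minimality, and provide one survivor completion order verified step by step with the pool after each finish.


Minimum abort set: P3 and P5.
Key observation: P1 had no path to completion before; after the abort of P3 and P5 ((1, 4, 2) returned), step 4 is where it fits.
Minimality, checking each single-abort alternative: P1 alone leaves P3 blocked (short on ram); P8 alone leaves P1 blocked (short on ram); P4 alone leaves P1 blocked (short on ram); P3 alone leaves P1 blocked (short on ram); P7 alone leaves P1 blocked (short on ram); P5 alone leaves P1 blocked (short on ram).
One survivor order: P8, P4, P7, P1. Verifying each step (post-abort pool first):
  pool = (4, 7, 2)
  P8: need (3, 4, 0) fits (4, 7, 2); releases (2, 1, 3), pool now (6, 8, 5)
  P4: need (5, 5, 3) fits (6, 8, 5); releases (3, 1, 2), pool now (9, 9, 7)
  P7: need (0, 0, 0) fits (9, 9, 7); releases (0, 1, 0), pool now (9, 10, 7)
  P1: need (2, 2, 7) fits (9, 10, 7); releases (1, 0, 1), pool now (10, 10, 8)


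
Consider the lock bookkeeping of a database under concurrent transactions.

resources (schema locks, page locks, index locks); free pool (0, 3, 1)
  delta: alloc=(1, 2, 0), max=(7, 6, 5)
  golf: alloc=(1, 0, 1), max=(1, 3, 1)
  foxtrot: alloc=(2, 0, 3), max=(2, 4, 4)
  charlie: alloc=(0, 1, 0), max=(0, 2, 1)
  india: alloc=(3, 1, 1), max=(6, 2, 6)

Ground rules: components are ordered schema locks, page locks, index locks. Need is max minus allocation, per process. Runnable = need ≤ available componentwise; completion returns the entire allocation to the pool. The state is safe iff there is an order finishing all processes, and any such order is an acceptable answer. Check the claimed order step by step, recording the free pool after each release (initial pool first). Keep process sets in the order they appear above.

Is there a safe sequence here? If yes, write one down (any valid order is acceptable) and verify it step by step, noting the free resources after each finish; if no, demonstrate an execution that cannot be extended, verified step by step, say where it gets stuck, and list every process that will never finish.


SAFE. One safe sequence: charlie, golf, foxtrot, india, delta.
Key observation: charlie is the earliest step where a requested resource binds exactly: need (0, 1, 1), pool (0, 3, 1) at its turn.
Verifying each step:
  pool = (0, 3, 1)
  charlie needs (0, 1, 1) <= (0, 3, 1) -> finishes; pool += (0, 1, 0) = (0, 4, 1)
  golf needs (0, 3, 0) <= (0, 4, 1) -> finishes; pool += (1, 0, 1) = (1, 4, 2)
  foxtrot needs (0, 4, 1) <= (1, 4, 2) -> finishes; pool += (2, 0, 3) = (3, 4, 5)
  india needs (3, 1, 5) <= (3, 4, 5) -> finishes; pool += (3, 1, 1) = (6, 5, 6)
  delta needs (6, 4, 5) <= (6, 5, 6) -> finishes; pool += (1, 2, 0) = (7, 7, 6)


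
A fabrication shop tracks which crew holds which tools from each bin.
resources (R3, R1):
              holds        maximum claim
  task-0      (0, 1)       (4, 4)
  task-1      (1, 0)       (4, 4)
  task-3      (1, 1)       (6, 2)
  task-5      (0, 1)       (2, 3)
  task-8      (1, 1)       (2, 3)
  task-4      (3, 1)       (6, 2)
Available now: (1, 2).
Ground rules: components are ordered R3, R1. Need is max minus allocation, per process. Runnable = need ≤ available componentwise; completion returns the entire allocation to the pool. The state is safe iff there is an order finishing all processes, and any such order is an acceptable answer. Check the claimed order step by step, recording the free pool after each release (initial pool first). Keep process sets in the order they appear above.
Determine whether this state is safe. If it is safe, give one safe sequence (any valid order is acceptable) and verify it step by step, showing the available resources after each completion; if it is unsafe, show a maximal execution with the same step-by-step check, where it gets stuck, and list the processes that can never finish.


UNSAFE — no complete ordering exists.
Key observation: after task-8, task-5 complete, (2, 4) is the best the pool ever gets, yet each leftover process wants more R3.
The run task-8, task-5 cannot be extended any further. Verifying each step:
  pool = (1, 2)
  task-8: need (1, 2) fits (1, 2); releases (1, 1), pool now (2, 3)
  task-5: need (2, 2) fits (2, 3); releases (0, 1), pool now (2, 4)
  task-0 still needs (4, 3) but only (2, 4) is free — short on R3
  task-1 still needs (3, 4) but only (2, 4) is free — short on R3
  task-3 still needs (5, 1) but only (2, 4) is free — short on R3
  task-4 still needs (3, 1) but only (2, 4) is free — short on R3
Processes that can never finish: task-0, task-1, task-3 and task-4.


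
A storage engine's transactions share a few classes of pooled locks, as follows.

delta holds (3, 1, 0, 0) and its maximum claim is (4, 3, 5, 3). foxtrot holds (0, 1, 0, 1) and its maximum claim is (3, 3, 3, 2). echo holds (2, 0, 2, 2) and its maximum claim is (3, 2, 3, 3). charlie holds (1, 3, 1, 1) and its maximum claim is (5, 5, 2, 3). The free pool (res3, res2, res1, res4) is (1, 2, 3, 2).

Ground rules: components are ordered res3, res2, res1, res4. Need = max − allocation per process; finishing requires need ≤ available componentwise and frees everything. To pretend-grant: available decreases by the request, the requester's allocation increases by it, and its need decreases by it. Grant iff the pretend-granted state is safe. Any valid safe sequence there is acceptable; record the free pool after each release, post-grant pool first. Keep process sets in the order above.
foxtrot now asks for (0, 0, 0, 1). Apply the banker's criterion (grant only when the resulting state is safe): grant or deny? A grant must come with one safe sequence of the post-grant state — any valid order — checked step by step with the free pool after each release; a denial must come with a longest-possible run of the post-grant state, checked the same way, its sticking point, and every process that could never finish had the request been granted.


GRANT: granting preserves safety; a valid post-grant sequence is echo, delta, foxtrot, charlie.
Key observation: post-grant, (1, 2, 3, 1) remains, and an order beginning with echo completes everyone.
Step-by-step check of the post-grant state:
  pool = (1, 2, 3, 1)
  echo: need (1, 2, 1, 1) fits (1, 2, 3, 1); releases (2, 0, 2, 2), pool now (3, 2, 5, 3)
  delta: need (1, 2, 5, 3) fits (3, 2, 5, 3); releases (3, 1, 0, 0), pool now (6, 3, 5, 3)
  foxtrot: need (3, 2, 3, 0) fits (6, 3, 5, 3); releases (0, 1, 0, 2), pool now (6, 4, 5, 5)
  charlie: need (4, 2, 1, 2) fits (6, 4, 5, 5); releases (1, 3, 1, 1), pool now (7, 7, 6, 6)
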